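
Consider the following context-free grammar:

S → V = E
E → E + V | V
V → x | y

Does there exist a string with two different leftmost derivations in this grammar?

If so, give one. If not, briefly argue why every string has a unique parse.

No - every string in the language has a unique leftmost derivation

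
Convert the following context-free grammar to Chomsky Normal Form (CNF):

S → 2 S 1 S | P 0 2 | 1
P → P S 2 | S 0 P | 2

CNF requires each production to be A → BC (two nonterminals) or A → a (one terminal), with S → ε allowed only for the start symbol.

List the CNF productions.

T2 → 2; T1 → 1; T0 → 0; S → 1; P → 2; S → T2 X0; X0 → S X1; X1 → T1 S; S → P X2; X2 → T0 T2; P → P X3; X3 → S T2; P → S X4; X4 → T0 P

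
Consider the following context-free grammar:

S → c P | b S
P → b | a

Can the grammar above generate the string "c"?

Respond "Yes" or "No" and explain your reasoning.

No - no valid derivation exists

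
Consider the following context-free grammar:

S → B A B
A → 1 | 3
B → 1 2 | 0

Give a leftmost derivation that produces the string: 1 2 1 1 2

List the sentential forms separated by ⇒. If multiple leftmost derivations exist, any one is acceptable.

S ⇒ B A B ⇒ 1 2 A B ⇒ 1 2 1 B ⇒ 1 2 1 1 2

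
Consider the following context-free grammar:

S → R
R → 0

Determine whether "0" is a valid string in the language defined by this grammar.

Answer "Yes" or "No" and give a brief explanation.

Yes - a valid derivation exists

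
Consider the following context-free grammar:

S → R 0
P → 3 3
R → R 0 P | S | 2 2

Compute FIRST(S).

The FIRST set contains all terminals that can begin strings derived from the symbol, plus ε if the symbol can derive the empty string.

We compute FIRST(S) using the standard algorithm.
FIRST(P) = {3}
FIRST(R) = {2}
FIRST(S) = {2}
Therefore, FIRST(S) = {2}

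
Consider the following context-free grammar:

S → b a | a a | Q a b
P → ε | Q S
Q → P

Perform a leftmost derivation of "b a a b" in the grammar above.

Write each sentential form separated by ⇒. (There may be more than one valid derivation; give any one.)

S ⇒ Q a b ⇒ P a b ⇒ Q S a b ⇒ P S a b ⇒ S a b ⇒ b a a b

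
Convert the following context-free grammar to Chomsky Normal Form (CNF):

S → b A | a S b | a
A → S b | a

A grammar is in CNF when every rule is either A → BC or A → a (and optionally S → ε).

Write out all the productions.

TB → b; TA → a; S → a; A → a; S → TB A; S → TA X0; X0 → S TB; A → S TB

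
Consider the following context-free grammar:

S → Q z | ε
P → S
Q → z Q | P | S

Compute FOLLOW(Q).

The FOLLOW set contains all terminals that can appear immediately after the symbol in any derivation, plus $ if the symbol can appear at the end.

We compute FOLLOW(Q) using the standard algorithm.
FOLLOW(S) starts with {$}.
FIRST(P) = {z, ε}
FIRST(Q) = {z, ε}
FIRST(S) = {z, ε}
FOLLOW(P) = {z}
FOLLOW(Q) = {z}
FOLLOW(S) = {$, z}
Therefore, FOLLOW(Q) = {z}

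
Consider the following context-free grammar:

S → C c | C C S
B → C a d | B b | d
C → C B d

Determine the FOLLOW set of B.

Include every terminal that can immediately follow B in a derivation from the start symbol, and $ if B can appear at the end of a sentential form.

We compute FOLLOW(B) using the standard algorithm.
FOLLOW(S) starts with {$}.
FIRST(B) = {d}
FIRST(C) = {}
FIRST(S) = {}
FOLLOW(B) = {b, d}
FOLLOW(C) = {a, c, d}
FOLLOW(S) = {$}
Therefore, FOLLOW(B) = {b, d}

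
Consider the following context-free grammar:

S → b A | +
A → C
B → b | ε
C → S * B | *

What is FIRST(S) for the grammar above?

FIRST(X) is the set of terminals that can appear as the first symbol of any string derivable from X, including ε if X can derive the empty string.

We compute FIRST(S) using the standard algorithm.
FIRST(A) = {*, +, b}
FIRST(B) = {b, ε}
FIRST(C) = {*, +, b}
FIRST(S) = {+, b}
Therefore, FIRST(S) = {+, b}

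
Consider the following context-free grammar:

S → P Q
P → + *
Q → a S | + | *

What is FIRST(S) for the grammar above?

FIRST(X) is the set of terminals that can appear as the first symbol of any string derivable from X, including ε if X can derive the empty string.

We compute FIRST(S) using the standard algorithm.
FIRST(P) = {+}
FIRST(Q) = {*, +, a}
FIRST(S) = {+}
Therefore, FIRST(S) = {+}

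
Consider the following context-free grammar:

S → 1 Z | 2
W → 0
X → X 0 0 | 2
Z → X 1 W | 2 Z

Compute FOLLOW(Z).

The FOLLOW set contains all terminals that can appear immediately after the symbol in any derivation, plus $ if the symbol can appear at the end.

We compute FOLLOW(Z) using the standard algorithm.
FOLLOW(S) starts with {$}.
FIRST(S) = {1, 2}
FIRST(W) = {0}
FIRST(X) = {2}
FIRST(Z) = {2}
FOLLOW(S) = {$}
FOLLOW(W) = {$}
FOLLOW(X) = {0, 1}
FOLLOW(Z) = {$}
Therefore, FOLLOW(Z) = {$}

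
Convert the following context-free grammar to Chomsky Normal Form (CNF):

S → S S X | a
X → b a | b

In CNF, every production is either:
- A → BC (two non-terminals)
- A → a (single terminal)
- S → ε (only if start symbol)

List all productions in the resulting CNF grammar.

S → a; TB → b; TA → a; X → b; S → S X0; X0 → S X; X → TB TA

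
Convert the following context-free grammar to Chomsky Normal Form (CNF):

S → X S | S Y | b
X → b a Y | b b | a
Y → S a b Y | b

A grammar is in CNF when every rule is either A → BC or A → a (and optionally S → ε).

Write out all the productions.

S → b; TB → b; TA → a; X → a; Y → b; S → X S; S → S Y; X → TB X0; X0 → TA Y; X → TB TB; Y → S X1; X1 → TA X2; X2 → TB Y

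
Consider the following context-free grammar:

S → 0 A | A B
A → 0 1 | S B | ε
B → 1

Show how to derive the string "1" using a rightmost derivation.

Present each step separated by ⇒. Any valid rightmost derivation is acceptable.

S ⇒ A B ⇒ A 1 ⇒ 1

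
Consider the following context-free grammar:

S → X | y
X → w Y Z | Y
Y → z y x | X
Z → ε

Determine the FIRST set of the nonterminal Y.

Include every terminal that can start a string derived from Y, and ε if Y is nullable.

We compute FIRST(Y) using the standard algorithm.
FIRST(S) = {w, y, z}
FIRST(X) = {w, z}
FIRST(Y) = {w, z}
FIRST(Z) = {ε}
Therefore, FIRST(Y) = {w, z}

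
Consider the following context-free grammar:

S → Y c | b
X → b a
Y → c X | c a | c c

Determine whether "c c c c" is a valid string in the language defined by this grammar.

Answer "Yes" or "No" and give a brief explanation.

No - no valid derivation exists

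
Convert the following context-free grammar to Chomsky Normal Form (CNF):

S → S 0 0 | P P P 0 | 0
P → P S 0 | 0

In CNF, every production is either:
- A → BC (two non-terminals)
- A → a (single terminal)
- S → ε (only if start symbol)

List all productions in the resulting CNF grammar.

T0 → 0; S → 0; P → 0; S → S X0; X0 → T0 T0; S → P X1; X1 → P X2; X2 → P T0; P → P X3; X3 → S T0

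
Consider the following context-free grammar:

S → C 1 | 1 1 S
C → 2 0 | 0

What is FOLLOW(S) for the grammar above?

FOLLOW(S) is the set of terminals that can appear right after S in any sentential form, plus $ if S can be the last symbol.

We compute FOLLOW(S) using the standard algorithm.
FOLLOW(S) starts with {$}.
FIRST(C) = {0, 2}
FIRST(S) = {0, 1, 2}
FOLLOW(C) = {1}
FOLLOW(S) = {$}
Therefore, FOLLOW(S) = {$}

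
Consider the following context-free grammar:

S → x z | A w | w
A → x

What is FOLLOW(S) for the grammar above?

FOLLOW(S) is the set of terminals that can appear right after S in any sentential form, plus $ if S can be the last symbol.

We compute FOLLOW(S) using the standard algorithm.
FOLLOW(S) starts with {$}.
FIRST(A) = {x}
FIRST(S) = {w, x}
FOLLOW(A) = {w}
FOLLOW(S) = {$}
Therefore, FOLLOW(S) = {$}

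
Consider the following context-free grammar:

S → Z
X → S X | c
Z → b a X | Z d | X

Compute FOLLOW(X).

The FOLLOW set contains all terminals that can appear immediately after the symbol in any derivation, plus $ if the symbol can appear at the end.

We compute FOLLOW(X) using the standard algorithm.
FOLLOW(S) starts with {$}.
FIRST(S) = {b, c}
FIRST(X) = {b, c}
FIRST(Z) = {b, c}
FOLLOW(S) = {$, b, c}
FOLLOW(X) = {$, b, c, d}
FOLLOW(Z) = {$, b, c, d}
Therefore, FOLLOW(X) = {$, b, c, d}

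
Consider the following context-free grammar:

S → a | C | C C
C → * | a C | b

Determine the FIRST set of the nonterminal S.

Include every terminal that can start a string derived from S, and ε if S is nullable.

We compute FIRST(S) using the standard algorithm.
FIRST(C) = {*, a, b}
FIRST(S) = {*, a, b}
Therefore, FIRST(S) = {*, a, b}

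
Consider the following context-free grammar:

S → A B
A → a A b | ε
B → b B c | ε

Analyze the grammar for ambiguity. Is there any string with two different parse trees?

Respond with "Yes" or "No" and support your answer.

No - the grammar is unambiguous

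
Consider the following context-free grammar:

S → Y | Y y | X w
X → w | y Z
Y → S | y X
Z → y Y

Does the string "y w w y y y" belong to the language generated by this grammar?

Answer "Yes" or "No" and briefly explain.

No - no valid derivation exists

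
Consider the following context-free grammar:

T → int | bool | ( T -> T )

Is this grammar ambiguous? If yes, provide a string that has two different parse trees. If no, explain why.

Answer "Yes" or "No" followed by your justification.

No - the grammar is unambiguous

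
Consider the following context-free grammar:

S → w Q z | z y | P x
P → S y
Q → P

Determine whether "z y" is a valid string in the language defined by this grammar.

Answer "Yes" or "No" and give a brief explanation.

Yes - a valid derivation exists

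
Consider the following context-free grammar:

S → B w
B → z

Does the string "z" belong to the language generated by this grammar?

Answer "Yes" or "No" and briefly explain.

No - no valid derivation exists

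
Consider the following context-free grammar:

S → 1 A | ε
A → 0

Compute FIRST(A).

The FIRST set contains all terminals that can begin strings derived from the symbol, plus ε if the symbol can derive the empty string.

We compute FIRST(A) using the standard algorithm.
FIRST(A) = {0}
FIRST(S) = {1, ε}
Therefore, FIRST(A) = {0}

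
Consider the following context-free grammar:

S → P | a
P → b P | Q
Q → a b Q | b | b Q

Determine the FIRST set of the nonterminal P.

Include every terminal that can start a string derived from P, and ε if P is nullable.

We compute FIRST(P) using the standard algorithm.
FIRST(P) = {a, b}
FIRST(Q) = {a, b}
FIRST(S) = {a, b}
Therefore, FIRST(P) = {a, b}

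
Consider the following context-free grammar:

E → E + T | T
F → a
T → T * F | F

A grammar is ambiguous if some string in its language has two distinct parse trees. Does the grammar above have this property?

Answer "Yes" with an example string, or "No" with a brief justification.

No - the grammar is unambiguous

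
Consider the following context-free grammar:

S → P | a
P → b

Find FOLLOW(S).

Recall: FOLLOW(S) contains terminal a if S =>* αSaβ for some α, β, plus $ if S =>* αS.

We compute FOLLOW(S) using the standard algorithm.
FOLLOW(S) starts with {$}.
FIRST(P) = {b}
FIRST(S) = {a, b}
FOLLOW(P) = {$}
FOLLOW(S) = {$}
Therefore, FOLLOW(S) = {$}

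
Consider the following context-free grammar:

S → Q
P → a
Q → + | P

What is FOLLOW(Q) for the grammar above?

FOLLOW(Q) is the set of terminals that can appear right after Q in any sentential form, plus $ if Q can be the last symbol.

We compute FOLLOW(Q) using the standard algorithm.
FOLLOW(S) starts with {$}.
FIRST(P) = {a}
FIRST(Q) = {+, a}
FIRST(S) = {+, a}
FOLLOW(P) = {$}
FOLLOW(Q) = {$}
FOLLOW(S) = {$}
Therefore, FOLLOW(Q) = {$}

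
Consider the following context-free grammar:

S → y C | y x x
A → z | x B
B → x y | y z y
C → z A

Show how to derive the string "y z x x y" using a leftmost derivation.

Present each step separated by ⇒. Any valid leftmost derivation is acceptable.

S ⇒ y C ⇒ y z A ⇒ y z x B ⇒ y z x x y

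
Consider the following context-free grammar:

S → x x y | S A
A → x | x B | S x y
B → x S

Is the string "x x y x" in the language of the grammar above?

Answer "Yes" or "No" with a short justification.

Yes - a valid derivation exists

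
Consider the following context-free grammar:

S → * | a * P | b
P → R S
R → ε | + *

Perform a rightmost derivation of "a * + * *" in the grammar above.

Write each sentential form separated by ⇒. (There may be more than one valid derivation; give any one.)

S ⇒ a * P ⇒ a * R S ⇒ a * R * ⇒ a * + * *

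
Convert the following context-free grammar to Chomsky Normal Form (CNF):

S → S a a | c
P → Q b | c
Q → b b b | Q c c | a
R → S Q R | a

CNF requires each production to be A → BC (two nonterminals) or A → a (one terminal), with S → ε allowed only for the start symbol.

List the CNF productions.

TA → a; S → c; TB → b; P → c; TC → c; Q → a; R → a; S → S X0; X0 → TA TA; P → Q TB; Q → TB X1; X1 → TB TB; Q → Q X2; X2 → TC TC; R → S X3; X3 → Q R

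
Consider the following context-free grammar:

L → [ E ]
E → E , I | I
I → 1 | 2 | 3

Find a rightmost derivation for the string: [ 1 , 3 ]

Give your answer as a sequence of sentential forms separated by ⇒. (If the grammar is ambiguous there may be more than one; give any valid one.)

L ⇒ [ E ] ⇒ [ E , I ] ⇒ [ E , 3 ] ⇒ [ I , 3 ] ⇒ [ 1 , 3 ]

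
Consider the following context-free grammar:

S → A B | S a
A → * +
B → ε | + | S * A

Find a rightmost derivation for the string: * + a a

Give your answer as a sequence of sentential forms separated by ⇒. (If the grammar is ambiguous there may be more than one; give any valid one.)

S ⇒ S a ⇒ S a a ⇒ A B a a ⇒ A a a ⇒ * + a a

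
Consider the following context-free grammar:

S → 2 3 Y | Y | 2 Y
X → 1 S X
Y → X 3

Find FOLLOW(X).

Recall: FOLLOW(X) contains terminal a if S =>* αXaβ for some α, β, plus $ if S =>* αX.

We compute FOLLOW(X) using the standard algorithm.
FOLLOW(S) starts with {$}.
FIRST(S) = {1, 2}
FIRST(X) = {1}
FIRST(Y) = {1}
FOLLOW(S) = {$, 1}
FOLLOW(X) = {3}
FOLLOW(Y) = {$, 1}
Therefore, FOLLOW(X) = {3}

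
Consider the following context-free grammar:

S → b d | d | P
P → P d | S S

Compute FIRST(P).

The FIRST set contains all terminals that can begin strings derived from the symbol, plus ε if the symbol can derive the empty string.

We compute FIRST(P) using the standard algorithm.
FIRST(P) = {b, d}
FIRST(S) = {b, d}
Therefore, FIRST(P) = {b, d}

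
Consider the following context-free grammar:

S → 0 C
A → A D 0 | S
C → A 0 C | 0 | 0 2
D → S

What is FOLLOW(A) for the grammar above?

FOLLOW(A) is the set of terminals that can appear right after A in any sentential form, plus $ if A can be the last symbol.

We compute FOLLOW(A) using the standard algorithm.
FOLLOW(S) starts with {$}.
FIRST(A) = {0}
FIRST(C) = {0}
FIRST(D) = {0}
FIRST(S) = {0}
FOLLOW(A) = {0}
FOLLOW(C) = {$, 0}
FOLLOW(D) = {0}
FOLLOW(S) = {$, 0}
Therefore, FOLLOW(A) = {0}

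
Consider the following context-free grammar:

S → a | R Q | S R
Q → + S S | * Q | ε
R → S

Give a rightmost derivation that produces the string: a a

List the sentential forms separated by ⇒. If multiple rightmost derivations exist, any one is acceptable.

S ⇒ S R ⇒ S S ⇒ S a ⇒ a a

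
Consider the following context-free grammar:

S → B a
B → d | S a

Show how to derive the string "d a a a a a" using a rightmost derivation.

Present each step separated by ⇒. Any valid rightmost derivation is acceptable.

S ⇒ B a ⇒ S a a ⇒ B a a a ⇒ S a a a a ⇒ B a a a a a ⇒ d a a a a a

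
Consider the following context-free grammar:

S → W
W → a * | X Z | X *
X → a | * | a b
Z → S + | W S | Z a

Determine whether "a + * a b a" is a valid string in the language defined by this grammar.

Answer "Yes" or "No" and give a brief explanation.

No - no valid derivation exists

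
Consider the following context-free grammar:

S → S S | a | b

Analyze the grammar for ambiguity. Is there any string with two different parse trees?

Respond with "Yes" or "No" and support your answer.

Yes - the string 'b b b b a' has two distinct parse trees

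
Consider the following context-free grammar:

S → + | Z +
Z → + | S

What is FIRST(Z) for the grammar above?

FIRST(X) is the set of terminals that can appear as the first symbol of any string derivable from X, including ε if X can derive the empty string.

We compute FIRST(Z) using the standard algorithm.
FIRST(S) = {+}
FIRST(Z) = {+}
Therefore, FIRST(Z) = {+}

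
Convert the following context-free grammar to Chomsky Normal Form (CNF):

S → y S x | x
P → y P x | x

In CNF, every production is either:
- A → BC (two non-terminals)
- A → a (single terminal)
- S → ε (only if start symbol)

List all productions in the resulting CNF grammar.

TY → y; TX → x; S → x; P → x; S → TY X0; X0 → S TX; P → TY X1; X1 → P TX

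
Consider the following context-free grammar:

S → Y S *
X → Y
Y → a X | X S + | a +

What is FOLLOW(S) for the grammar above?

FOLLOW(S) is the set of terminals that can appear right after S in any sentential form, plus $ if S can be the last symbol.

We compute FOLLOW(S) using the standard algorithm.
FOLLOW(S) starts with {$}.
FIRST(S) = {a}
FIRST(X) = {a}
FIRST(Y) = {a}
FOLLOW(S) = {$, *, +}
FOLLOW(X) = {a}
FOLLOW(Y) = {a}
Therefore, FOLLOW(S) = {$, *, +}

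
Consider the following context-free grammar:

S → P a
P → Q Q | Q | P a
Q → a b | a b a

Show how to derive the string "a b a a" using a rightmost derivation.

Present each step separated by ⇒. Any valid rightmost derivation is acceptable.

S ⇒ P a ⇒ Q a ⇒ a b a a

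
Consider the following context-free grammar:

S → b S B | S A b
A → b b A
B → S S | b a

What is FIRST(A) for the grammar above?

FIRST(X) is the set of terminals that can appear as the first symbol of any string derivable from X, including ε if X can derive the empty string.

We compute FIRST(A) using the standard algorithm.
FIRST(A) = {b}
FIRST(B) = {b}
FIRST(S) = {b}
Therefore, FIRST(A) = {b}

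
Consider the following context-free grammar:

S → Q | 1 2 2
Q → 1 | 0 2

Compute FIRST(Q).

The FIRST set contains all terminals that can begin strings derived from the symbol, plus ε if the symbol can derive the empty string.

We compute FIRST(Q) using the standard algorithm.
FIRST(Q) = {0, 1}
FIRST(S) = {0, 1}
Therefore, FIRST(Q) = {0, 1}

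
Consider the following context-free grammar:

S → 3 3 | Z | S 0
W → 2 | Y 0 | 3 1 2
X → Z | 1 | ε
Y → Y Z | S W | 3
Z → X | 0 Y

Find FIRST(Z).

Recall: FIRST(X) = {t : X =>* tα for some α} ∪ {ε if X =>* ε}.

We compute FIRST(Z) using the standard algorithm.
FIRST(S) = {0, 1, 3, ε}
FIRST(W) = {0, 1, 2, 3}
FIRST(X) = {0, 1, ε}
FIRST(Y) = {0, 1, 2, 3}
FIRST(Z) = {0, 1, ε}
Therefore, FIRST(Z) = {0, 1, ε}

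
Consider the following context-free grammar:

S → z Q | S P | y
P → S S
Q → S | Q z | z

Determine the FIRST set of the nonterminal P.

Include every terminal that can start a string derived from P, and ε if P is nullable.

We compute FIRST(P) using the standard algorithm.
FIRST(P) = {y, z}
FIRST(Q) = {y, z}
FIRST(S) = {y, z}
Therefore, FIRST(P) = {y, z}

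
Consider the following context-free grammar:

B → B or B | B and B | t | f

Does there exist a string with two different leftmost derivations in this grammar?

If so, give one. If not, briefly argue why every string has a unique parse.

Yes - the string 't or f and f and t or f' has two distinct leftmost derivations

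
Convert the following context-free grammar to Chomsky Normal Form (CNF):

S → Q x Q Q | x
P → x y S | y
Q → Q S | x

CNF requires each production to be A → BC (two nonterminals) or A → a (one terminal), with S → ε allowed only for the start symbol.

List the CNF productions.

TX → x; S → x; TY → y; P → y; Q → x; S → Q X0; X0 → TX X1; X1 → Q Q; P → TX X2; X2 → TY S; Q → Q S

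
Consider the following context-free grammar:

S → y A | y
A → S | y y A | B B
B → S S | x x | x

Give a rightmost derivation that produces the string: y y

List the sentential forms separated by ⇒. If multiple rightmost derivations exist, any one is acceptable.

S ⇒ y A ⇒ y S ⇒ y y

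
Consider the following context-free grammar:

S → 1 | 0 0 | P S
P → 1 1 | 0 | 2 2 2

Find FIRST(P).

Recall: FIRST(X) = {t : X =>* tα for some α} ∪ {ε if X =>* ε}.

We compute FIRST(P) using the standard algorithm.
FIRST(P) = {0, 1, 2}
FIRST(S) = {0, 1, 2}
Therefore, FIRST(P) = {0, 1, 2}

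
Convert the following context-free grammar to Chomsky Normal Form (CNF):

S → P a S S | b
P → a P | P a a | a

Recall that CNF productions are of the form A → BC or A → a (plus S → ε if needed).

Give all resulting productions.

TA → a; S → b; P → a; S → P X0; X0 → TA X1; X1 → S S; P → TA P; P → P X2; X2 → TA TA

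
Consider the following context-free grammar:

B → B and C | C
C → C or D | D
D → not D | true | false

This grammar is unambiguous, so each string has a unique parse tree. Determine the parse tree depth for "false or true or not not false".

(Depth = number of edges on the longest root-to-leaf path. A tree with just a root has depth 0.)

5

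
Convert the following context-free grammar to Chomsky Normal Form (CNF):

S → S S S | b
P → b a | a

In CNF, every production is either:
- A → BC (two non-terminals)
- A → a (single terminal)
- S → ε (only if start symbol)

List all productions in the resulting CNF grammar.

S → b; TB → b; TA → a; P → a; S → S X0; X0 → S S; P → TB TA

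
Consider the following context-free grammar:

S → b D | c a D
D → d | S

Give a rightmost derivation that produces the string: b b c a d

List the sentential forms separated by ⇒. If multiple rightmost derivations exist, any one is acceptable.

S ⇒ b D ⇒ b S ⇒ b b D ⇒ b b S ⇒ b b c a D ⇒ b b c a d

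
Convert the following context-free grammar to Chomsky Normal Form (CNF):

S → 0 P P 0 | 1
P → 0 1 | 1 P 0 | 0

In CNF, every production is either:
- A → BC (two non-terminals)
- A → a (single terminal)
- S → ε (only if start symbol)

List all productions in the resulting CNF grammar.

T0 → 0; S → 1; T1 → 1; P → 0; S → T0 X0; X0 → P X1; X1 → P T0; P → T0 T1; P → T1 X2; X2 → P T0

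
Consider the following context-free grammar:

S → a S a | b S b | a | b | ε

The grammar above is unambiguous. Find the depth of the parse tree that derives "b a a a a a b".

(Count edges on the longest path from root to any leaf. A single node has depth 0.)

4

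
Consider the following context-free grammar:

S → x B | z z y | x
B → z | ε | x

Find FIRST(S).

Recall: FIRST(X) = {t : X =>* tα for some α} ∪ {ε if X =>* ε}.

We compute FIRST(S) using the standard algorithm.
FIRST(B) = {x, z, ε}
FIRST(S) = {x, z}
Therefore, FIRST(S) = {x, z}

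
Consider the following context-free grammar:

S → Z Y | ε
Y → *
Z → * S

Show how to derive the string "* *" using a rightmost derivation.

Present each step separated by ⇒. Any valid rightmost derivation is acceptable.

S ⇒ Z Y ⇒ Z * ⇒ * S * ⇒ * *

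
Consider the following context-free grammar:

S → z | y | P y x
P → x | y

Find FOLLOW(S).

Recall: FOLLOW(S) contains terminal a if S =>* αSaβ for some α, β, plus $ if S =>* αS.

We compute FOLLOW(S) using the standard algorithm.
FOLLOW(S) starts with {$}.
FIRST(P) = {x, y}
FIRST(S) = {x, y, z}
FOLLOW(P) = {y}
FOLLOW(S) = {$}
Therefore, FOLLOW(S) = {$}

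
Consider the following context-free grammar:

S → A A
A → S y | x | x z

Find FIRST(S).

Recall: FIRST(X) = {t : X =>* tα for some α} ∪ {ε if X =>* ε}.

We compute FIRST(S) using the standard algorithm.
FIRST(A) = {x}
FIRST(S) = {x}
Therefore, FIRST(S) = {x}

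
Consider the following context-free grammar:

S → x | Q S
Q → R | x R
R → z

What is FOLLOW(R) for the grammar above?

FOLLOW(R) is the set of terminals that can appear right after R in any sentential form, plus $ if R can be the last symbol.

We compute FOLLOW(R) using the standard algorithm.
FOLLOW(S) starts with {$}.
FIRST(Q) = {x, z}
FIRST(R) = {z}
FIRST(S) = {x, z}
FOLLOW(Q) = {x, z}
FOLLOW(R) = {x, z}
FOLLOW(S) = {$}
Therefore, FOLLOW(R) = {x, z}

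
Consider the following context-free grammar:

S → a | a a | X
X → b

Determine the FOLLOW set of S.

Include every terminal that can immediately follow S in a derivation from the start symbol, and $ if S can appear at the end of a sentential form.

We compute FOLLOW(S) using the standard algorithm.
FOLLOW(S) starts with {$}.
FIRST(S) = {a, b}
FIRST(X) = {b}
FOLLOW(S) = {$}
FOLLOW(X) = {$}
Therefore, FOLLOW(S) = {$}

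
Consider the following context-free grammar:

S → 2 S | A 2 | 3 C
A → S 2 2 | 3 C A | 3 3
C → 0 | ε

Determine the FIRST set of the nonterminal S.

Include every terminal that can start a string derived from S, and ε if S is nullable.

We compute FIRST(S) using the standard algorithm.
FIRST(A) = {2, 3}
FIRST(C) = {0, ε}
FIRST(S) = {2, 3}
Therefore, FIRST(S) = {2, 3}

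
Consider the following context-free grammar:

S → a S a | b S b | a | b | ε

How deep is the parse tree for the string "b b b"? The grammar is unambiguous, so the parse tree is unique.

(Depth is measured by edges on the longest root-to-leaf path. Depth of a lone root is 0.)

2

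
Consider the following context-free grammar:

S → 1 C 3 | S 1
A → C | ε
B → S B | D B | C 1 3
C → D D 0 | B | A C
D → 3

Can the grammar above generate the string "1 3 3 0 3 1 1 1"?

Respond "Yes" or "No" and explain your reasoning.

Yes - a valid derivation exists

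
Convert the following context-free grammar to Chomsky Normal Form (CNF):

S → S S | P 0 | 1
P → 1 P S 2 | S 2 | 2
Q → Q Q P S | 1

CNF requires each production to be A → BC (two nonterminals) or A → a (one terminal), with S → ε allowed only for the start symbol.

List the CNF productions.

T0 → 0; S → 1; T1 → 1; T2 → 2; P → 2; Q → 1; S → S S; S → P T0; P → T1 X0; X0 → P X1; X1 → S T2; P → S T2; Q → Q X2; X2 → Q X3; X3 → P S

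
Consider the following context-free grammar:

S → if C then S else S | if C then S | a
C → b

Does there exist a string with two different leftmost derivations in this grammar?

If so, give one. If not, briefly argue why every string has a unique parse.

Yes - the string 'if b then if b then a else a' has two distinct leftmost derivations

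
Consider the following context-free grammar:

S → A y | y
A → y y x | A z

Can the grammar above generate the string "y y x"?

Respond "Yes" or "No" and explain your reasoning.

No - no valid derivation exists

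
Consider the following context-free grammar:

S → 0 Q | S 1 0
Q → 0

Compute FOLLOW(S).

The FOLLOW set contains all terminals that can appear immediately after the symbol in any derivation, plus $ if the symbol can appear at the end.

We compute FOLLOW(S) using the standard algorithm.
FOLLOW(S) starts with {$}.
FIRST(Q) = {0}
FIRST(S) = {0}
FOLLOW(Q) = {$, 1}
FOLLOW(S) = {$, 1}
Therefore, FOLLOW(S) = {$, 1}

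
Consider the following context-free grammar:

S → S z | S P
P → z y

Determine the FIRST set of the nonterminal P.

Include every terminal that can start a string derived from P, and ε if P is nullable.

We compute FIRST(P) using the standard algorithm.
FIRST(P) = {z}
FIRST(S) = {}
Therefore, FIRST(P) = {z}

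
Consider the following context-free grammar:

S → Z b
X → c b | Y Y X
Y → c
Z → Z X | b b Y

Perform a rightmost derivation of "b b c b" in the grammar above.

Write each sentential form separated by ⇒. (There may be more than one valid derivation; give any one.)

S ⇒ Z b ⇒ b b Y b ⇒ b b c b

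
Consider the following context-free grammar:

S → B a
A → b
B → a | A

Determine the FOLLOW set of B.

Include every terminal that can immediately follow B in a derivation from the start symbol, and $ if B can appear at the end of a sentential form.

We compute FOLLOW(B) using the standard algorithm.
FOLLOW(S) starts with {$}.
FIRST(A) = {b}
FIRST(B) = {a, b}
FIRST(S) = {a, b}
FOLLOW(A) = {a}
FOLLOW(B) = {a}
FOLLOW(S) = {$}
Therefore, FOLLOW(B) = {a}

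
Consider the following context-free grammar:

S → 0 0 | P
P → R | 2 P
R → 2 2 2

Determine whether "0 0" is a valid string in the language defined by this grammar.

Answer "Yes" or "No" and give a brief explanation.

Yes - a valid derivation exists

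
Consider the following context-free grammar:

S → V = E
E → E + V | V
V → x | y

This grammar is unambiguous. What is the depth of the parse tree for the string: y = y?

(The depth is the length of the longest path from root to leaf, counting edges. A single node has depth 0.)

3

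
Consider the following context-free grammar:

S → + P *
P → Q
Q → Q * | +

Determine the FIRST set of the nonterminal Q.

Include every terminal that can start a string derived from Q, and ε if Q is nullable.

We compute FIRST(Q) using the standard algorithm.
FIRST(P) = {+}
FIRST(Q) = {+}
FIRST(S) = {+}
Therefore, FIRST(Q) = {+}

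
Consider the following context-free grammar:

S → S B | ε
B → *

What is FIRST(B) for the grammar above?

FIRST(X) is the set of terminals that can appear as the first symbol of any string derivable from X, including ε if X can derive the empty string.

We compute FIRST(B) using the standard algorithm.
FIRST(B) = {*}
FIRST(S) = {*, ε}
Therefore, FIRST(B) = {*}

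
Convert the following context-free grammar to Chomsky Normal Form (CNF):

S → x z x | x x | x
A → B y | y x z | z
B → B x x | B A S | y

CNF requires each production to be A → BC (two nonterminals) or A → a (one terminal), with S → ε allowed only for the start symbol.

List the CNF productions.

TX → x; TZ → z; S → x; TY → y; A → z; B → y; S → TX X0; X0 → TZ TX; S → TX TX; A → B TY; A → TY X1; X1 → TX TZ; B → B X2; X2 → TX TX; B → B X3; X3 → A S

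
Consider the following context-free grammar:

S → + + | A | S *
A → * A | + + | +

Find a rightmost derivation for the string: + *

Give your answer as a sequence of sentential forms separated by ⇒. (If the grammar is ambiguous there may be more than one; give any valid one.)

S ⇒ S * ⇒ A * ⇒ + *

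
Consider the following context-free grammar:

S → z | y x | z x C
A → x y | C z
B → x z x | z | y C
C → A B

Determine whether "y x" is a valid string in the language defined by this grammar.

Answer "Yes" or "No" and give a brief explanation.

Yes - a valid derivation exists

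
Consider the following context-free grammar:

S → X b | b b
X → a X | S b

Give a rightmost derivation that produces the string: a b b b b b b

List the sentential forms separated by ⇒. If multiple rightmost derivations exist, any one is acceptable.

S ⇒ X b ⇒ a X b ⇒ a S b b ⇒ a X b b b ⇒ a S b b b b ⇒ a b b b b b b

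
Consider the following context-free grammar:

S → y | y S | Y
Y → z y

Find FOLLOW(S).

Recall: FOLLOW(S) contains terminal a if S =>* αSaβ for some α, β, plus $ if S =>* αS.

We compute FOLLOW(S) using the standard algorithm.
FOLLOW(S) starts with {$}.
FIRST(S) = {y, z}
FIRST(Y) = {z}
FOLLOW(S) = {$}
FOLLOW(Y) = {$}
Therefore, FOLLOW(S) = {$}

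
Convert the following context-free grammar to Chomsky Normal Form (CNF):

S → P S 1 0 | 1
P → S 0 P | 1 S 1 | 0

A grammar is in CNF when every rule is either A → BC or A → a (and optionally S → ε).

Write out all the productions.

T1 → 1; T0 → 0; S → 1; P → 0; S → P X0; X0 → S X1; X1 → T1 T0; P → S X2; X2 → T0 P; P → T1 X3; X3 → S T1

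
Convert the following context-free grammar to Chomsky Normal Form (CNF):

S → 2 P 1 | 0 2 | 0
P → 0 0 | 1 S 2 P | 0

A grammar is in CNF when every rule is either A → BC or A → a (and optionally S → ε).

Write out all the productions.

T2 → 2; T1 → 1; T0 → 0; S → 0; P → 0; S → T2 X0; X0 → P T1; S → T0 T2; P → T0 T0; P → T1 X1; X1 → S X2; X2 → T2 P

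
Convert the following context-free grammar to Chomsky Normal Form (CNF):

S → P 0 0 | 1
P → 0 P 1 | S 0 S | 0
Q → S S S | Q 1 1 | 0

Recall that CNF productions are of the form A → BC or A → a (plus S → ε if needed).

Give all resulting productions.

T0 → 0; S → 1; T1 → 1; P → 0; Q → 0; S → P X0; X0 → T0 T0; P → T0 X1; X1 → P T1; P → S X2; X2 → T0 S; Q → S X3; X3 → S S; Q → Q X4; X4 → T1 T1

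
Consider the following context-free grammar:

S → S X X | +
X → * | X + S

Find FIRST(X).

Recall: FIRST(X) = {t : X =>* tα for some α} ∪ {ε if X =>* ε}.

We compute FIRST(X) using the standard algorithm.
FIRST(S) = {+}
FIRST(X) = {*}
Therefore, FIRST(X) = {*}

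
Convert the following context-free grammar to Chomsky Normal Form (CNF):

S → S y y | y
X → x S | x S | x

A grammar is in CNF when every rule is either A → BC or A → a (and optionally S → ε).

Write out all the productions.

TY → y; S → y; TX → x; X → x; S → S X0; X0 → TY TY; X → TX S; X → TX S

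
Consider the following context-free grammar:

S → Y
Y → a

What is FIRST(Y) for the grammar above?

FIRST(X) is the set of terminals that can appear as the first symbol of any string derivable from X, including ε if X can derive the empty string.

We compute FIRST(Y) using the standard algorithm.
FIRST(S) = {a}
FIRST(Y) = {a}
Therefore, FIRST(Y) = {a}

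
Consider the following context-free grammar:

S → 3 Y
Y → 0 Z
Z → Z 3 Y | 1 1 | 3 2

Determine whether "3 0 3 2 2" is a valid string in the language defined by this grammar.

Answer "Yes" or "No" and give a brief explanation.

No - no valid derivation exists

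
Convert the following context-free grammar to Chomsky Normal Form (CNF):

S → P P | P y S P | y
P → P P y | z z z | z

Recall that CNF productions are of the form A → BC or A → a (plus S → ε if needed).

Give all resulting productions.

TY → y; S → y; TZ → z; P → z; S → P P; S → P X0; X0 → TY X1; X1 → S P; P → P X2; X2 → P TY; P → TZ X3; X3 → TZ TZ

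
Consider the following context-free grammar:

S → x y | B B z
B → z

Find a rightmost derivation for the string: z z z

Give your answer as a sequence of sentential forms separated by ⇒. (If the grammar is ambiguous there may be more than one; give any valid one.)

S ⇒ B B z ⇒ B z z ⇒ z z z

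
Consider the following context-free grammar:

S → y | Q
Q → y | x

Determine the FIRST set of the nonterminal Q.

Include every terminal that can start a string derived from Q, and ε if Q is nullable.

We compute FIRST(Q) using the standard algorithm.
FIRST(Q) = {x, y}
FIRST(S) = {x, y}
Therefore, FIRST(Q) = {x, y}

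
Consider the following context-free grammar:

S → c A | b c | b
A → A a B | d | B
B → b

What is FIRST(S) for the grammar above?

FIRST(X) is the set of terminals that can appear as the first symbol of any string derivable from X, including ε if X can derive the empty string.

We compute FIRST(S) using the standard algorithm.
FIRST(A) = {b, d}
FIRST(B) = {b}
FIRST(S) = {b, c}
Therefore, FIRST(S) = {b, c}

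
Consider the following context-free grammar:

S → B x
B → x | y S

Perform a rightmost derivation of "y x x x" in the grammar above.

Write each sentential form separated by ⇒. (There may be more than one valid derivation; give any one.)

S ⇒ B x ⇒ y S x ⇒ y B x x ⇒ y x x x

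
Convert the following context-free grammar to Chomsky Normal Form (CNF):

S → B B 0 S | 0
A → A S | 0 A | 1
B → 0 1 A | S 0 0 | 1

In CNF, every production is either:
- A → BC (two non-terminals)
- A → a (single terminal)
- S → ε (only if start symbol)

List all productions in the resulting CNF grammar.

T0 → 0; S → 0; A → 1; T1 → 1; B → 1; S → B X0; X0 → B X1; X1 → T0 S; A → A S; A → T0 A; B → T0 X2; X2 → T1 A; B → S X3; X3 → T0 T0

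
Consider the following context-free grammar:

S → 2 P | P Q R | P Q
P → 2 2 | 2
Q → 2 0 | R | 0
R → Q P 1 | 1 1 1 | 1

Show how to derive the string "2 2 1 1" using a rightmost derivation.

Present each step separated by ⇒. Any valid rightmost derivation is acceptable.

S ⇒ P Q R ⇒ P Q 1 ⇒ P R 1 ⇒ P 1 1 ⇒ 2 2 1 1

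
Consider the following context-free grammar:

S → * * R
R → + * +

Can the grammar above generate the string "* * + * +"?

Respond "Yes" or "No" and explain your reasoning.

Yes - a valid derivation exists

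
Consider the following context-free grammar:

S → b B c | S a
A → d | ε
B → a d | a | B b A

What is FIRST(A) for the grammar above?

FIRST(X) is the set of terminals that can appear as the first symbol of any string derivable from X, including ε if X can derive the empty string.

We compute FIRST(A) using the standard algorithm.
FIRST(A) = {d, ε}
FIRST(B) = {a}
FIRST(S) = {b}
Therefore, FIRST(A) = {d, ε}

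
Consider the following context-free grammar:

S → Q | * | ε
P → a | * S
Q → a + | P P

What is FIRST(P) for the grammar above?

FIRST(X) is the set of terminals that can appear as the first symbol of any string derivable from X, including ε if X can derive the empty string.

We compute FIRST(P) using the standard algorithm.
FIRST(P) = {*, a}
FIRST(Q) = {*, a}
FIRST(S) = {*, a, ε}
Therefore, FIRST(P) = {*, a}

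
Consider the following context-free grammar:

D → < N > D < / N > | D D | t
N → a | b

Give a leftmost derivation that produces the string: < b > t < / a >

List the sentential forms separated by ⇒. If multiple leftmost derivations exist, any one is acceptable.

D ⇒ < N > D < / N > ⇒ < b > D < / N > ⇒ < b > t < / N > ⇒ < b > t < / a >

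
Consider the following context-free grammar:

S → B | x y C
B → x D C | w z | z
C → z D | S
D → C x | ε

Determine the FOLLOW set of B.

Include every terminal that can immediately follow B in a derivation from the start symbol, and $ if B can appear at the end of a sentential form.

We compute FOLLOW(B) using the standard algorithm.
FOLLOW(S) starts with {$}.
FIRST(B) = {w, x, z}
FIRST(C) = {w, x, z}
FIRST(D) = {w, x, z, ε}
FIRST(S) = {w, x, z}
FOLLOW(B) = {$, x}
FOLLOW(C) = {$, x}
FOLLOW(D) = {$, w, x, z}
FOLLOW(S) = {$, x}
Therefore, FOLLOW(B) = {$, x}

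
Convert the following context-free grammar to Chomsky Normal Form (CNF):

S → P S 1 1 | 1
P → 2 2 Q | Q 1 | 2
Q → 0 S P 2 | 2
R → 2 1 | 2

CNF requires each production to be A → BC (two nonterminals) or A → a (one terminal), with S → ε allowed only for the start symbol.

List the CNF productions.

T1 → 1; S → 1; T2 → 2; P → 2; T0 → 0; Q → 2; R → 2; S → P X0; X0 → S X1; X1 → T1 T1; P → T2 X2; X2 → T2 Q; P → Q T1; Q → T0 X3; X3 → S X4; X4 → P T2; R → T2 T1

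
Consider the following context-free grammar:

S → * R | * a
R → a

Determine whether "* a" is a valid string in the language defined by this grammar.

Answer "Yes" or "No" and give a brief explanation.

Yes - a valid derivation exists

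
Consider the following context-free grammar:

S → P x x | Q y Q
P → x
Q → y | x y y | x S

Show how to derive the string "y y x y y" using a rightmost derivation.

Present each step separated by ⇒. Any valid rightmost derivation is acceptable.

S ⇒ Q y Q ⇒ Q y x y y ⇒ y y x y y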